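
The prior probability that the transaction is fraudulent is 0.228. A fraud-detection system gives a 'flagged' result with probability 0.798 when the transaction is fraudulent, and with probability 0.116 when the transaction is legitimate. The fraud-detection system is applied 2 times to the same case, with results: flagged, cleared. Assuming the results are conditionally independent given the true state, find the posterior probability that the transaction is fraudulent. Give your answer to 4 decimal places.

With H the event that the transaction is fraudulent, the joint likelihood of the observed sequence is P(data|H) = 0.798·0.202 = 0.16120 and P(data|¬H) = 0.116·0.884 = 0.10254.
Bayes: P(H|data) = 0.228·0.16120 / (0.228·0.16120 + 0.772·0.10254) = 0.036753/0.11592 = 0.3171.

Posterior P(H) ≈ 0.3171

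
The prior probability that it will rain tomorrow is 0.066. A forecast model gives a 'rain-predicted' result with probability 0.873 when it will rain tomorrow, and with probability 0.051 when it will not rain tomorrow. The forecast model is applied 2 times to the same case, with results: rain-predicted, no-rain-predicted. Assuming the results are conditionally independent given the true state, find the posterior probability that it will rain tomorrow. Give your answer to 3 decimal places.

Let H be the event that it will rain tomorrow; start with P(H) = 0.066. P('rain-predicted'|H) = 0.873, P('rain-predicted'|¬H) = 0.051.
Update on result 1 ('rain-predicted'): P(H) ← 0.873·0.0660 / (0.873·0.0660 + 0.051·0.9340) = 0.057618/0.10525 = 0.5474.
Update on result 2 ('no-rain-predicted'): P(H) ← 0.127·0.5474 / (0.127·0.5474 + 0.949·0.4526) = 0.069523/0.49901 = 0.1393.

Posterior P(H) ≈ 0.139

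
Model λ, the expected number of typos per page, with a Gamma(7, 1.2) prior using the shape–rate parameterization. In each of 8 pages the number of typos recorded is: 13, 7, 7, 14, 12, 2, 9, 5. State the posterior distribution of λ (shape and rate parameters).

Total count ∑xᵢ = 69 over n = 8 pages.
Gamma is conjugate to the Poisson likelihood: posterior is Gamma(shape = 7+69 = 76, rate = 1.2+8 = 9.2).

Posterior: Gamma(shape=76, rate=9.2)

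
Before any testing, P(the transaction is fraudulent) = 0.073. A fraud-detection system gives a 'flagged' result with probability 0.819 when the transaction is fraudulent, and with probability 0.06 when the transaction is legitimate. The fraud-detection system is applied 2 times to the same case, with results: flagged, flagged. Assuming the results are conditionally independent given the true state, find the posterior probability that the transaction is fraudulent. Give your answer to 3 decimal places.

With H the event that the transaction is fraudulent, the joint likelihood of the observed sequence is P(data|H) = 0.819·0.819 = 0.67076 and P(data|¬H) = 0.06·0.06 = 0.0036000.
Bayes: P(H|data) = 0.073·0.67076 / (0.073·0.67076 + 0.927·0.0036000) = 0.048966/0.052303 = 0.9362.

Posterior P(H) ≈ 0.936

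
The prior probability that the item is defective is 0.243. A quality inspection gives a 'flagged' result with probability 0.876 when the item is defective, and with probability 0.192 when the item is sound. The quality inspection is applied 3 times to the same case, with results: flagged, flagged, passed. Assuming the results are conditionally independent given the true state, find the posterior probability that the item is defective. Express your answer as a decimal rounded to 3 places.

Let H be the event that the item is defective; start with P(H) = 0.243. P('flagged'|H) = 0.876, P('flagged'|¬H) = 0.192.
Update on result 1 ('flagged'): P(H) ← 0.876·0.2430 / (0.876·0.2430 + 0.192·0.7570) = 0.21287/0.35821 = 0.5943.
Update on result 2 ('flagged'): P(H) ← 0.876·0.5943 / (0.876·0.5943 + 0.192·0.4057) = 0.52056/0.59847 = 0.8698.
Update on result 3 ('passed'): P(H) ← 0.124·0.8698 / (0.124·0.8698 + 0.808·0.1302) = 0.10786/0.21304 = 0.5063.

Posterior P(H) ≈ 0.506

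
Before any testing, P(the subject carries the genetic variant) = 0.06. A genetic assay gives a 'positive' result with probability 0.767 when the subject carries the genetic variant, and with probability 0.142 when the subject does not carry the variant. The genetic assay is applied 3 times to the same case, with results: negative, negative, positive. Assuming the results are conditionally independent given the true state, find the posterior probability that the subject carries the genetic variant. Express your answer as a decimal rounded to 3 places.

Let H be the event that the subject carries the genetic variant; start with P(H) = 0.06. P('positive'|H) = 0.767, P('positive'|¬H) = 0.142.
Update on result 1 ('negative'): P(H) ← 0.233·0.0600 / (0.233·0.0600 + 0.858·0.9400) = 0.013980/0.82050 = 0.0170.
Update on result 2 ('negative'): P(H) ← 0.233·0.0170 / (0.233·0.0170 + 0.858·0.9830) = 0.0039699/0.84735 = 0.0047.
Update on result 3 ('positive'): P(H) ← 0.767·0.0047 / (0.767·0.0047 + 0.142·0.9953) = 0.0035935/0.14493 = 0.0248.

Posterior P(H) ≈ 0.025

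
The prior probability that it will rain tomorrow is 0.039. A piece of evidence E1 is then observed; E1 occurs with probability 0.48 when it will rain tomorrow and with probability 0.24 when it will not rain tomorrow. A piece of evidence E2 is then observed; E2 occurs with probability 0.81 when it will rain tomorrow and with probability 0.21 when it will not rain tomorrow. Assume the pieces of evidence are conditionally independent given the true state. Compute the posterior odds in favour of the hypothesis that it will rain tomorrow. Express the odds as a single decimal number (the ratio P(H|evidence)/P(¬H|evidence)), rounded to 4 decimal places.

Posterior odds ≈ 0.3131

Prior odds = 0.039/(1−0.039) = 0.040583.
Likelihood ratio for E1 = 0.48/0.24 = 2.0000.
Likelihood ratio for E2 = 0.81/0.21 = 3.8571.
Posterior odds = prior odds × LR₁ × LR₂ = 0.31307.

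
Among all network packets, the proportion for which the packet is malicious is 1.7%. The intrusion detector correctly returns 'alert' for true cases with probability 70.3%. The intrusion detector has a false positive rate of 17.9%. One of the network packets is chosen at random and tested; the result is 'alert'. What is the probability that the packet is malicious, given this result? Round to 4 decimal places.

Write H for 'the packet is malicious'. Prior odds H:¬H = 0.017/0.983 = 0.017294. For the 'alert' outcome, the likelihood ratio is 0.703/0.179 = 3.9274.
Posterior odds = 0.017294 × 3.9274 = 0.067920, so P(H|E) = 0.067920/(1+0.067920) = 0.0636.

P(H | E) ≈ 0.0636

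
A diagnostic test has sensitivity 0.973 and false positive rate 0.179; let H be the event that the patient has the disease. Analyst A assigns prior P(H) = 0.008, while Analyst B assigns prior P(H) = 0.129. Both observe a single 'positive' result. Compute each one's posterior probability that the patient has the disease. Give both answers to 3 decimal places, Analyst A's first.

The likelihood ratio for a 'positive' result is 0.973/0.179 = 5.4358.
Analyst A: prior odds 0.008/0.992 = 0.0080645; posterior odds 0.043837; posterior probability 0.042.
Analyst B: prior odds 0.129/0.871 = 0.14811; posterior odds 0.80507; posterior probability 0.446.

Analyst A: 0.042; Analyst B: 0.446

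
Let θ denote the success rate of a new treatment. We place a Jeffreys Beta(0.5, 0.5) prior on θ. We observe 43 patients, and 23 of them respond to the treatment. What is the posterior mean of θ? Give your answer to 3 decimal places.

The binomial likelihood is conjugate to the Beta prior: with 23 successes and 20 failures, the posterior is Beta(0.5+23, 0.5+20) = Beta(23.5, 20.5).
Posterior mean = α/(α+β) = 23.5/44 = 0.534.

Posterior mean ≈ 0.534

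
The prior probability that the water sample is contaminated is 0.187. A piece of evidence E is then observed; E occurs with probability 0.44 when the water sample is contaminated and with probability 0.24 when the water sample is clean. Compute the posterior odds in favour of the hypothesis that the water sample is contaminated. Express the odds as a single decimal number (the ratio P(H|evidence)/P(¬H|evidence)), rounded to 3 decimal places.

Prior odds = 0.187/(1−0.187) = 0.23001.
Likelihood ratio for E = 0.44/0.24 = 1.8333.
Posterior odds = prior odds × LR = 0.42169.

Posterior odds ≈ 0.422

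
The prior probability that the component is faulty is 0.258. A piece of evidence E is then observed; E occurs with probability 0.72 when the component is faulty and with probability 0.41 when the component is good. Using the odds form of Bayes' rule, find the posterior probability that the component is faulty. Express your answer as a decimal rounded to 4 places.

Posterior probability ≈ 0.3791

Prior odds = 0.258/(1−0.258) = 0.34771.
Likelihood ratio for E = 0.72/0.41 = 1.7561.
Posterior odds = prior odds × LR = 0.61061.
Posterior probability = odds/(1+odds) = 0.61061/1.6106 = 0.3791.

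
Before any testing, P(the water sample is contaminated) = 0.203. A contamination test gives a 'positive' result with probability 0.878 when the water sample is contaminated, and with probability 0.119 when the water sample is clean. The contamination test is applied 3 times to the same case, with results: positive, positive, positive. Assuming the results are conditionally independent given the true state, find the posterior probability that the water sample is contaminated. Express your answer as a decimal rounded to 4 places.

With H the event that the water sample is contaminated, the joint likelihood of the observed sequence is P(data|H) = 0.878·0.878·0.878 = 0.67684 and P(data|¬H) = 0.119·0.119·0.119 = 0.0016852.
Bayes: P(H|data) = 0.203·0.67684 / (0.203·0.67684 + 0.797·0.0016852) = 0.13740/0.13874 = 0.9903.

Posterior P(H) ≈ 0.9903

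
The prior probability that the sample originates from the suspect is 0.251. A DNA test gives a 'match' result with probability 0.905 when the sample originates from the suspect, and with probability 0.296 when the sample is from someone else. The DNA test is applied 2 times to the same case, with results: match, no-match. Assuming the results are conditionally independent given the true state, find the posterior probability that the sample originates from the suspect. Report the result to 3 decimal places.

Let H be the event that the sample originates from the suspect; start with P(H) = 0.251. P('match'|H) = 0.905, P('match'|¬H) = 0.296.
Update on result 1 ('match'): P(H) ← 0.905·0.2510 / (0.905·0.2510 + 0.296·0.7490) = 0.22715/0.44886 = 0.5061.
Update on result 2 ('no-match'): P(H) ← 0.095·0.5061 / (0.095·0.5061 + 0.704·0.4939) = 0.048077/0.39580 = 0.1215.

Posterior P(H) ≈ 0.121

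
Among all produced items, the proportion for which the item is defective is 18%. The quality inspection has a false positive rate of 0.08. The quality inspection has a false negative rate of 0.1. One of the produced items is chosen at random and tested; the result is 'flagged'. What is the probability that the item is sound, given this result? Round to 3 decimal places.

Let H be the event that the item is defective. P(H) = 0.18, so P(¬H) = 0.82. With E the 'flagged' result, P(E|H) = 0.9 and P(E|¬H) = 0.08.
P(E) = 0.9·0.18 + 0.08·0.82 = 0.16200 + 0.065600 = 0.22760.
By Bayes' theorem, P(H|E) = 0.16200 / 0.22760 = 0.712. Hence P(¬H|E) = 1 − 0.712 = 0.288.

P(¬H | E) ≈ 0.288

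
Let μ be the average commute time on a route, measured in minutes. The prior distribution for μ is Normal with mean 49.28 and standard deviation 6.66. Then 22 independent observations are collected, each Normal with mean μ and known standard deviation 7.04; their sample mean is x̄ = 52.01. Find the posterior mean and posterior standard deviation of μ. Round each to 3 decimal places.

Posterior mean ≈ 51.878; posterior SD ≈ 1.464

Prior precision 1/τ₀² = 1/6.66² = 0.0225451; data precision n/σ² = 22/7.04² = 0.443892.
Posterior precision = 0.0225451 + 0.443892 = 0.466437, giving posterior SD = 1/√0.466437 = 1.464.
Posterior mean = (0.0225451·49.28 + 0.443892·52.01) / 0.466437 = 51.878.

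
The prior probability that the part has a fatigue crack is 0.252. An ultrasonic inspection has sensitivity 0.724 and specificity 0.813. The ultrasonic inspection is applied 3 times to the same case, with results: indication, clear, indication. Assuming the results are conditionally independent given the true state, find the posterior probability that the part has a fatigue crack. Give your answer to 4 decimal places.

Let H be the event that the part has a fatigue crack; start with P(H) = 0.252. P('indication'|H) = 0.724, P('indication'|¬H) = 0.187.
Update on result 1 ('indication'): P(H) ← 0.724·0.2520 / (0.724·0.2520 + 0.187·0.7480) = 0.18245/0.32232 = 0.5660.
Update on result 2 ('clear'): P(H) ← 0.276·0.5660 / (0.276·0.5660 + 0.813·0.4340) = 0.15623/0.50904 = 0.3069.
Update on result 3 ('indication'): P(H) ← 0.724·0.3069 / (0.724·0.3069 + 0.187·0.6931) = 0.22220/0.35181 = 0.6316.

Posterior P(H) ≈ 0.6316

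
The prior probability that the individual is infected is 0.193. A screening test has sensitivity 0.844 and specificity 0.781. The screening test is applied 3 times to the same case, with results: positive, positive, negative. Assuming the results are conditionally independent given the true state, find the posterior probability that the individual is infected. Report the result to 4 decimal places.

Posterior P(H) ≈ 0.4150

Let H be the event that the individual is infected; start with P(H) = 0.193. P('positive'|H) = 0.844, P('positive'|¬H) = 0.219.
Update on result 1 ('positive'): P(H) ← 0.844·0.1930 / (0.844·0.1930 + 0.219·0.8070) = 0.16289/0.33962 = 0.4796.
Update on result 2 ('positive'): P(H) ← 0.844·0.4796 / (0.844·0.4796 + 0.219·0.5204) = 0.40480/0.51876 = 0.7803.
Update on result 3 ('negative'): P(H) ← 0.156·0.7803 / (0.156·0.7803 + 0.781·0.2197) = 0.12173/0.29330 = 0.4150.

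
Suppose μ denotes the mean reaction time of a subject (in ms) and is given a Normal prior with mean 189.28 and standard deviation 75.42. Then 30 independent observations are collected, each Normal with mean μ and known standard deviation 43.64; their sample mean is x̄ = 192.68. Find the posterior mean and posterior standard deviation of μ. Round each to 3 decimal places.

Prior precision 1/τ₀² = 1/75.42² = 0.00017580; data precision n/σ² = 30/43.64² = 0.0157526.
Posterior precision = 0.00017580 + 0.0157526 = 0.0159284, giving posterior SD = 1/√0.0159284 = 7.923.
Posterior mean = (0.00017580·189.28 + 0.0157526·192.68) / 0.0159284 = 192.642.

Posterior mean ≈ 192.642; posterior SD ≈ 7.923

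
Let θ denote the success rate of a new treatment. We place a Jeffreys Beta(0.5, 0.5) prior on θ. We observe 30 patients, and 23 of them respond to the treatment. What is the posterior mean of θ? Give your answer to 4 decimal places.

Observing 23 successes and 7 failures updates Beta(0.5, 0.5) by adding the success and failure counts to the two shape parameters: α = 0.5+23 = 23.5, β = 0.5+7 = 7.5.
E[θ | data] = 23.5/(23.5+7.5) = 0.7581.

Posterior mean ≈ 0.7581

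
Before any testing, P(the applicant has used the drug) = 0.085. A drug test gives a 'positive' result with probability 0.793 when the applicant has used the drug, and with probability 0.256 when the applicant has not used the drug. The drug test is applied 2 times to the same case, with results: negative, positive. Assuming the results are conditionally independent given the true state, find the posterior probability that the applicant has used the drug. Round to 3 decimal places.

With H the event that the applicant has used the drug, the joint likelihood of the observed sequence is P(data|H) = 0.207·0.793 = 0.16415 and P(data|¬H) = 0.744·0.256 = 0.19046.
Bayes: P(H|data) = 0.085·0.16415 / (0.085·0.16415 + 0.915·0.19046) = 0.013953/0.18823 = 0.0741.

Posterior P(H) ≈ 0.074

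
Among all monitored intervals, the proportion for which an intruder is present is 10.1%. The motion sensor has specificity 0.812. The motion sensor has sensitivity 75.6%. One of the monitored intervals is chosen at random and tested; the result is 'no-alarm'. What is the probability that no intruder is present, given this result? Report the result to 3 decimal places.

P(¬H | E) ≈ 0.967

Write H for 'an intruder is present'. Prior odds H:¬H = 0.101/0.899 = 0.11235. For the 'no-alarm' outcome, the likelihood ratio is 0.244/0.812 = 0.30049.
Posterior odds = 0.11235 × 0.30049 = 0.033759, so P(H|E) = 0.033759/(1+0.033759) = 0.033. Then P(¬H|E) = 1 − 0.033 = 0.967.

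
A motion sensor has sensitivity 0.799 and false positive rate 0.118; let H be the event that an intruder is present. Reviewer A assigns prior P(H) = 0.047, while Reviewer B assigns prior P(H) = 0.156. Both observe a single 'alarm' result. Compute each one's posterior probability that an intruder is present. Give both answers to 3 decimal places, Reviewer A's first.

Reviewer A: 0.250; Reviewer B: 0.556

The likelihood ratio for an 'alarm' result is 0.799/0.118 = 6.7712.
Reviewer A: prior odds 0.047/0.953 = 0.049318; posterior odds 0.33394; posterior probability 0.250.
Reviewer B: prior odds 0.156/0.844 = 0.18483; posterior odds 1.2515; posterior probability 0.556.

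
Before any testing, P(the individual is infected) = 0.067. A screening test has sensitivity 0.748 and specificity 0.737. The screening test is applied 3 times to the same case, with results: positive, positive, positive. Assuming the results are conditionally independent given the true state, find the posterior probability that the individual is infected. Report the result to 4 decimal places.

Let H be the event that the individual is infected; start with P(H) = 0.067. P('positive'|H) = 0.748, P('positive'|¬H) = 0.263.
Update on result 1 ('positive'): P(H) ← 0.748·0.0670 / (0.748·0.0670 + 0.263·0.9330) = 0.050116/0.29550 = 0.1696.
Update on result 2 ('positive'): P(H) ← 0.748·0.1696 / (0.748·0.1696 + 0.263·0.8304) = 0.12686/0.34526 = 0.3674.
Update on result 3 ('positive'): P(H) ← 0.748·0.3674 / (0.748·0.3674 + 0.263·0.6326) = 0.27485/0.44121 = 0.6229.

Posterior P(H) ≈ 0.6229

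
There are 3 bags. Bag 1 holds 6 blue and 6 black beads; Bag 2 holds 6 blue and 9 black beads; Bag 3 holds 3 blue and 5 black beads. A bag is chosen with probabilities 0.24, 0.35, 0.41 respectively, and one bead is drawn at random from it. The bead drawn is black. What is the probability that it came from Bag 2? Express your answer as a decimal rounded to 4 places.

Posterior probability ≈ 0.3582

Tabulate prior·likelihood by source: [1] prior 0.24, lik 0.5, product 0.1200; [2] prior 0.35, lik 0.6, product 0.2100; [3] prior 0.41, lik 0.625, product 0.2562.
Normalizing constant = 0.58625; the posterior for Bag 2 is its product over the sum, 0.2100/0.58625 = 0.3582.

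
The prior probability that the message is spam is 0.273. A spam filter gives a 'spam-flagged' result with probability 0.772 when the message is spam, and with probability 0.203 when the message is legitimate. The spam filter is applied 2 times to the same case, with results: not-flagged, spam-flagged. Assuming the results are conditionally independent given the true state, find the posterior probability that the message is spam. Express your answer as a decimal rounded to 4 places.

Posterior P(H) ≈ 0.2900

Let H be the event that the message is spam; start with P(H) = 0.273. P('spam-flagged'|H) = 0.772, P('spam-flagged'|¬H) = 0.203.
Update on result 1 ('not-flagged'): P(H) ← 0.228·0.2730 / (0.228·0.2730 + 0.797·0.7270) = 0.062244/0.64166 = 0.0970.
Update on result 2 ('spam-flagged'): P(H) ← 0.772·0.0970 / (0.772·0.0970 + 0.203·0.9030) = 0.074887/0.25820 = 0.2900.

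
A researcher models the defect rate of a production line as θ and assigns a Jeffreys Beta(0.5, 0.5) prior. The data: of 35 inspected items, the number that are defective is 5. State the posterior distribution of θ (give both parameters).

The binomial likelihood is conjugate to the Beta prior: with 5 successes and 30 failures, the posterior is Beta(0.5+5, 0.5+30) = Beta(5.5, 30.5).

Posterior: Beta(5.5, 30.5)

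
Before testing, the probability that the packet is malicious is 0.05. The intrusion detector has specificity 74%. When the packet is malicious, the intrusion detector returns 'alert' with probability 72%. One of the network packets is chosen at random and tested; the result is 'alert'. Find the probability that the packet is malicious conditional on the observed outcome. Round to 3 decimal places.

Write H for 'the packet is malicious'. Prior odds H:¬H = 0.05/0.95 = 0.052632. For the 'alert' outcome, the likelihood ratio is 0.72/0.26 = 2.7692.
Posterior odds = 0.052632 × 2.7692 = 0.14575, so P(H|E) = 0.14575/(1+0.14575) = 0.127.

P(H | E) ≈ 0.127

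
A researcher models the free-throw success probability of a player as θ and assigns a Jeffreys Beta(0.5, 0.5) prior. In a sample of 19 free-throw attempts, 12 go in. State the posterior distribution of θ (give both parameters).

Posterior: Beta(12.5, 7.5)

Observing 12 successes and 7 failures updates Beta(0.5, 0.5) by adding the success and failure counts to the two shape parameters: α = 0.5+12 = 12.5, β = 0.5+7 = 7.5.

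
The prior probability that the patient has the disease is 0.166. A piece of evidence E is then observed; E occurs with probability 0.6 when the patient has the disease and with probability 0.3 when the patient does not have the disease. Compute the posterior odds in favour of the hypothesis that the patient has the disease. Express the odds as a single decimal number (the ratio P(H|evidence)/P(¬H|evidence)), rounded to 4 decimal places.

Prior odds = 0.166/(1−0.166) = 0.19904.
Likelihood ratio for E = 0.6/0.3 = 2.0000.
Posterior odds = prior odds × LR = 0.39808.

Posterior odds ≈ 0.3981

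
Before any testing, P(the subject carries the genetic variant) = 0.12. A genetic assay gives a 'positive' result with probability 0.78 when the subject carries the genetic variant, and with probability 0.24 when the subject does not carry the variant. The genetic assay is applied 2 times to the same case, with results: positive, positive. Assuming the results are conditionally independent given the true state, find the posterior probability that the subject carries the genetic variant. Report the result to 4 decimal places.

Let H be the event that the subject carries the genetic variant; start with P(H) = 0.12. P('positive'|H) = 0.78, P('positive'|¬H) = 0.24.
Update on result 1 ('positive'): P(H) ← 0.78·0.1200 / (0.78·0.1200 + 0.24·0.8800) = 0.093600/0.30480 = 0.3071.
Update on result 2 ('positive'): P(H) ← 0.78·0.3071 / (0.78·0.3071 + 0.24·0.6929) = 0.23953/0.40583 = 0.5902.

Posterior P(H) ≈ 0.5902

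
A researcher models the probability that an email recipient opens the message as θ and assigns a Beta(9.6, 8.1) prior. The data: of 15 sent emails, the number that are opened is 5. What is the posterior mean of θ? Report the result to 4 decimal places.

Posterior mean ≈ 0.4465

Observing 5 successes and 10 failures updates Beta(9.6, 8.1) by adding the success and failure counts to the two shape parameters: α = 9.6+5 = 14.6, β = 8.1+10 = 18.1.
E[θ | data] = 14.6/(14.6+18.1) = 0.4465.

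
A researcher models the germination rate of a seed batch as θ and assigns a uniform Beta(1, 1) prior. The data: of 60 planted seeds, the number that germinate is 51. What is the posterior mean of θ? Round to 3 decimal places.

Observing 51 successes and 9 failures updates Beta(1, 1) by adding the success and failure counts to the two shape parameters: α = 1+51 = 52, β = 1+9 = 10.
E[θ | data] = 52/(52+10) = 0.839.

Posterior mean ≈ 0.839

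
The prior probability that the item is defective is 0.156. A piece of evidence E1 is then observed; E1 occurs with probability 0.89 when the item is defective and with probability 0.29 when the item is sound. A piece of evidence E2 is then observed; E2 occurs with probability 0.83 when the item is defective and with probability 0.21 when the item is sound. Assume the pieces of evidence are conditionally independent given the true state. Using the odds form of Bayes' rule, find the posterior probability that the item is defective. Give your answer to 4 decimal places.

Prior odds = 0.156/(1−0.156) = 0.18483.
Likelihood ratio for E1 = 0.89/0.29 = 3.0690.
Likelihood ratio for E2 = 0.83/0.21 = 3.9524.
Posterior odds = prior odds × LR₁ × LR₂ = 2.2420.
Posterior probability = odds/(1+odds) = 2.2420/3.2420 = 0.6915.

Posterior probability ≈ 0.6915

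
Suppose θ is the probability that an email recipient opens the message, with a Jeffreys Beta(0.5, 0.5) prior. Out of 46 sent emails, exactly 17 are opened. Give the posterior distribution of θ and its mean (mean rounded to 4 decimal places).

Observing 17 successes and 29 failures updates Beta(0.5, 0.5) by adding the success and failure counts to the two shape parameters: α = 0.5+17 = 17.5, β = 0.5+29 = 29.5.
Posterior mean = α/(α+β) = 17.5/47 = 0.3723.

Posterior: Beta(17.5, 29.5); mean ≈ 0.3723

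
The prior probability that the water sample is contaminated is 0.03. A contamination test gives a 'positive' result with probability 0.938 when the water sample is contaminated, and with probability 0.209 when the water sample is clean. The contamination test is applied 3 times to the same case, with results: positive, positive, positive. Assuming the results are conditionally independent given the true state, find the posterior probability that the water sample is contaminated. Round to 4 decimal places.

With H the event that the water sample is contaminated, the joint likelihood of the observed sequence is P(data|H) = 0.938·0.938·0.938 = 0.82529 and P(data|¬H) = 0.209·0.209·0.209 = 0.0091293.
Bayes: P(H|data) = 0.03·0.82529 / (0.03·0.82529 + 0.97·0.0091293) = 0.024759/0.033614 = 0.7366.

Posterior P(H) ≈ 0.7366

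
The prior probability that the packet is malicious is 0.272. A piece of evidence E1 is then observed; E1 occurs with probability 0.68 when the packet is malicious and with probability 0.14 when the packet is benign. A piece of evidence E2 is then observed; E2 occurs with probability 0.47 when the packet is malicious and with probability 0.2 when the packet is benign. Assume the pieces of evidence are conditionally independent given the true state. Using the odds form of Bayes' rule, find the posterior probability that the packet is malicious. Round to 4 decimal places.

Prior odds = 0.272/(1−0.272) = 0.37363. In log-odds, ln(0.37363) = -0.98450.
Add log likelihood ratios: ln(4.8571) + ln(2.3500) = 2.4349.
Posterior log-odds = 1.4504, so posterior odds = exp(1.4504) = 4.2647. Converting, P(H|E) = 4.2647/5.2647 = 0.8101.

Posterior probability ≈ 0.8101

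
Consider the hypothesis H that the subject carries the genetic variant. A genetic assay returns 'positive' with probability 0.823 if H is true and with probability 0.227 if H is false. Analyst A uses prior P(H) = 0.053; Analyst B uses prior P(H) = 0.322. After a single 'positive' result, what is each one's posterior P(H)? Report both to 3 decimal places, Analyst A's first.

The likelihood ratio for a 'positive' result is 0.823/0.227 = 3.6256.
Analyst A: prior odds 0.053/0.947 = 0.055966; posterior odds 0.20291; posterior probability 0.169.
Analyst B: prior odds 0.322/0.678 = 0.47493; posterior odds 1.7219; posterior probability 0.633.

Analyst A: 0.169; Analyst B: 0.633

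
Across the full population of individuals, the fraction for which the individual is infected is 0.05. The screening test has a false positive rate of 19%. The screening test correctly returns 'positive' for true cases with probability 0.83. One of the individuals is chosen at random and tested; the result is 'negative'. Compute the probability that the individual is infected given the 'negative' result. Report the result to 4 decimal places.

Let H be the event that the individual is infected. P(H) = 0.05, so P(¬H) = 0.95. With E the 'negative' result, P(E|H) = 0.17 and P(E|¬H) = 0.81.
P(E) = 0.17·0.05 + 0.81·0.95 = 0.0085000 + 0.76950 = 0.77800.
By Bayes' theorem, P(H|E) = 0.0085000 / 0.77800 = 0.0109.

P(H | E) ≈ 0.0109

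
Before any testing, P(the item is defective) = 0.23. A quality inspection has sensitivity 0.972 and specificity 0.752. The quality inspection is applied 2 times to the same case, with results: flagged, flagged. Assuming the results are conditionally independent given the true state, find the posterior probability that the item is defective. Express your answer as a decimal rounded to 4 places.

Let H be the event that the item is defective; start with P(H) = 0.23. P('flagged'|H) = 0.972, P('flagged'|¬H) = 0.248.
Update on result 1 ('flagged'): P(H) ← 0.972·0.2300 / (0.972·0.2300 + 0.248·0.7700) = 0.22356/0.41452 = 0.5393.
Update on result 2 ('flagged'): P(H) ← 0.972·0.5393 / (0.972·0.5393 + 0.248·0.4607) = 0.52422/0.63847 = 0.8211.

Posterior P(H) ≈ 0.8211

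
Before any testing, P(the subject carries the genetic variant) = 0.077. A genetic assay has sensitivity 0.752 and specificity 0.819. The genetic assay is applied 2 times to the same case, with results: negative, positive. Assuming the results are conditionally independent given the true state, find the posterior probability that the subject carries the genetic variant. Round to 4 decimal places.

Let H be the event that the subject carries the genetic variant; start with P(H) = 0.077. P('positive'|H) = 0.752, P('positive'|¬H) = 0.181.
Update on result 1 ('negative'): P(H) ← 0.248·0.0770 / (0.248·0.0770 + 0.819·0.9230) = 0.019096/0.77503 = 0.0246.
Update on result 2 ('positive'): P(H) ← 0.752·0.0246 / (0.752·0.0246 + 0.181·0.9754) = 0.018528/0.19507 = 0.0950.

Posterior P(H) ≈ 0.0950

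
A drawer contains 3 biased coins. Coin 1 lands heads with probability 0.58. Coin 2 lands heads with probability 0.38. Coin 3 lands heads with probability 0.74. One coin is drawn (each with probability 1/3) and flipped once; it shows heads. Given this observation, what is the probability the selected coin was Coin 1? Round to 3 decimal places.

P(heads|C1) = 0.58; P(heads|C2) = 0.38; P(heads|C3) = 0.74.
Prior × likelihood for each source: 0.333333·0.58=0.1933, 0.333333·0.38=0.1267, 0.333333·0.74=0.2467. Summing gives P(heads) = 0.56667.
P(Coin 1 | heads) = 0.1933 / 0.56667 = 0.341.

Posterior probability ≈ 0.341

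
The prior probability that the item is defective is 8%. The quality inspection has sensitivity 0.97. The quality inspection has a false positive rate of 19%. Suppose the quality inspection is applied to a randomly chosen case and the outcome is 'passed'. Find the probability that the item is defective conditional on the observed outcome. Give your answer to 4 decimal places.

P(H | E) ≈ 0.0032

Write H for 'the item is defective'. Prior odds H:¬H = 0.08/0.92 = 0.086957. For the 'passed' outcome, the likelihood ratio is 0.03/0.81 = 0.037037.
Posterior odds = 0.086957 × 0.037037 = 0.0032206, so P(H|E) = 0.0032206/(1+0.0032206) = 0.0032.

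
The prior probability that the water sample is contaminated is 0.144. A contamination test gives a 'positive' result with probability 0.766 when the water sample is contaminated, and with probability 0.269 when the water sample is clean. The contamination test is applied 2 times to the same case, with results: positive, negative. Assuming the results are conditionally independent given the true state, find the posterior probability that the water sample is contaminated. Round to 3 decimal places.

With H the event that the water sample is contaminated, the joint likelihood of the observed sequence is P(data|H) = 0.766·0.234 = 0.17924 and P(data|¬H) = 0.269·0.731 = 0.19664.
Bayes: P(H|data) = 0.144·0.17924 / (0.144·0.17924 + 0.856·0.19664) = 0.025811/0.19413 = 0.1330.

Posterior P(H) ≈ 0.133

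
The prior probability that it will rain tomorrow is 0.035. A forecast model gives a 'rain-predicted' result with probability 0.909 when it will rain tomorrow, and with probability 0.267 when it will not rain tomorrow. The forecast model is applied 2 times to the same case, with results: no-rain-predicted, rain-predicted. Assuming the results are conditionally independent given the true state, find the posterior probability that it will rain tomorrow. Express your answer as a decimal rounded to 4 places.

Posterior P(H) ≈ 0.0151

Let H be the event that it will rain tomorrow; start with P(H) = 0.035. P('rain-predicted'|H) = 0.909, P('rain-predicted'|¬H) = 0.267.
Update on result 1 ('no-rain-predicted'): P(H) ← 0.091·0.0350 / (0.091·0.0350 + 0.733·0.9650) = 0.0031850/0.71053 = 0.0045.
Update on result 2 ('rain-predicted'): P(H) ← 0.909·0.0045 / (0.909·0.0045 + 0.267·0.9955) = 0.0040747/0.26988 = 0.0151.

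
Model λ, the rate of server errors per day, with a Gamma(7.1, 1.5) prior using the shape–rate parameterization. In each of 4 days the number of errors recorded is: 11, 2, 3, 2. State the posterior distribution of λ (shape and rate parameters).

The Poisson likelihood adds the total count to the shape and the number of exposure periods to the rate. Here ∑xᵢ = 18 and n = 4, so shape 7.1→25.1 and rate 1.5→5.5.

Posterior: Gamma(shape=25.1, rate=5.5)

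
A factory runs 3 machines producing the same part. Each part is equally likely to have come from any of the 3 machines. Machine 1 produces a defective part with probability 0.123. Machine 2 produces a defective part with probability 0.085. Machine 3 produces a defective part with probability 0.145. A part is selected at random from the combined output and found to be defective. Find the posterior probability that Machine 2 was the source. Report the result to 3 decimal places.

Tabulate prior·likelihood by source: [1] prior 0.333333, lik 0.123, product 0.04100; [2] prior 0.333333, lik 0.085, product 0.02833; [3] prior 0.333333, lik 0.145, product 0.04833.
Normalizing constant = 0.11767; the posterior for Machine 2 is its product over the sum, 0.02833/0.11767 = 0.241.

Posterior probability ≈ 0.241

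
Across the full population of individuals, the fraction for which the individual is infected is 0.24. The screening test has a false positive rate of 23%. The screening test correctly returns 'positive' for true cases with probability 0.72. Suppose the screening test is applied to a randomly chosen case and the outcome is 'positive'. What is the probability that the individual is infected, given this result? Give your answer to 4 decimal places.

P(H | E) ≈ 0.4971

Write H for 'the individual is infected'. Prior odds H:¬H = 0.24/0.76 = 0.31579. For the 'positive' outcome, the likelihood ratio is 0.72/0.23 = 3.1304.
Posterior odds = 0.31579 × 3.1304 = 0.98856, so P(H|E) = 0.98856/(1+0.98856) = 0.4971.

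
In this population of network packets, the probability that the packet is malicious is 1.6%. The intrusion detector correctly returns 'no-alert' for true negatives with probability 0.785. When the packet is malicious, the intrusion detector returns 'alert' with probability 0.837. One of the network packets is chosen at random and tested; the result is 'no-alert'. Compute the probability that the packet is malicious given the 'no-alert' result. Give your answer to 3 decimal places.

P(H | E) ≈ 0.003

Write H for 'the packet is malicious'. Prior odds H:¬H = 0.016/0.984 = 0.016260. For the 'no-alert' outcome, the likelihood ratio is 0.163/0.785 = 0.20764.
Posterior odds = 0.016260 × 0.20764 = 0.0033763, so P(H|E) = 0.0033763/(1+0.0033763) = 0.003.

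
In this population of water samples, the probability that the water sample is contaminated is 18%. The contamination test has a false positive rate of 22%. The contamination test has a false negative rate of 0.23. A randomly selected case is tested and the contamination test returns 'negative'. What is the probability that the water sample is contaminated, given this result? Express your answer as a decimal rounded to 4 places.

Let H be the event that the water sample is contaminated. P(H) = 0.18, so P(¬H) = 0.82. With E the 'negative' result, P(E|H) = 0.23 and P(E|¬H) = 0.78.
P(E) = 0.23·0.18 + 0.78·0.82 = 0.041400 + 0.63960 = 0.68100.
By Bayes' theorem, P(H|E) = 0.041400 / 0.68100 = 0.0608.

P(H | E) ≈ 0.0608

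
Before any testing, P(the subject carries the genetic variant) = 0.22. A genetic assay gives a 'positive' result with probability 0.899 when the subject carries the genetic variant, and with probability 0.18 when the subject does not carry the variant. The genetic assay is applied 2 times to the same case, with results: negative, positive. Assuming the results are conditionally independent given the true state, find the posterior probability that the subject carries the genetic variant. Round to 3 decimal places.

With H the event that the subject carries the genetic variant, the joint likelihood of the observed sequence is P(data|H) = 0.101·0.899 = 0.090799 and P(data|¬H) = 0.82·0.18 = 0.14760.
Bayes: P(H|data) = 0.22·0.090799 / (0.22·0.090799 + 0.78·0.14760) = 0.019976/0.13510 = 0.1479.

Posterior P(H) ≈ 0.148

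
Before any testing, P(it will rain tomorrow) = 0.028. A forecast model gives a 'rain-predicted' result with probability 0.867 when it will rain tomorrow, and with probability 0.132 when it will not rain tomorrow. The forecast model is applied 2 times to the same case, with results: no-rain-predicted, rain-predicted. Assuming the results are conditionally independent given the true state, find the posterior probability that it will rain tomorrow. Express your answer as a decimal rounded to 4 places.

Let H be the event that it will rain tomorrow; start with P(H) = 0.028. P('rain-predicted'|H) = 0.867, P('rain-predicted'|¬H) = 0.132.
Update on result 1 ('no-rain-predicted'): P(H) ← 0.133·0.0280 / (0.133·0.0280 + 0.868·0.9720) = 0.0037240/0.84742 = 0.0044.
Update on result 2 ('rain-predicted'): P(H) ← 0.867·0.0044 / (0.867·0.0044 + 0.132·0.9956) = 0.0038100/0.13523 = 0.0282.

Posterior P(H) ≈ 0.0282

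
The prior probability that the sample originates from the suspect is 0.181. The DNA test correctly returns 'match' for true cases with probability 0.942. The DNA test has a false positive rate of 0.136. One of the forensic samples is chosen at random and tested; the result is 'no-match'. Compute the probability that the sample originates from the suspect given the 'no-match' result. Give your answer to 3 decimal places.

P(H | E) ≈ 0.015

Let H be the event that the sample originates from the suspect. P(H) = 0.181, so P(¬H) = 0.819. With E the 'no-match' result, P(E|H) = 0.058 and P(E|¬H) = 0.864.
P(E) = 0.058·0.181 + 0.864·0.819 = 0.010498 + 0.70762 = 0.71811.
By Bayes' theorem, P(H|E) = 0.010498 / 0.71811 = 0.015.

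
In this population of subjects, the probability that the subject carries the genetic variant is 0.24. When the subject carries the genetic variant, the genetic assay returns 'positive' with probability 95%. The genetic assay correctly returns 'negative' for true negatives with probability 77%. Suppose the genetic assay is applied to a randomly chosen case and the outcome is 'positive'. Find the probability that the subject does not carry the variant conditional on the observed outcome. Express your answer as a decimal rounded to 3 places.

Write H for 'the subject carries the genetic variant'. Prior odds H:¬H = 0.24/0.76 = 0.31579. For the 'positive' outcome, the likelihood ratio is 0.95/0.23 = 4.1304.
Posterior odds = 0.31579 × 4.1304 = 1.3043, so P(H|E) = 1.3043/(1+1.3043) = 0.566. Then P(¬H|E) = 1 − 0.566 = 0.434.

P(¬H | E) ≈ 0.434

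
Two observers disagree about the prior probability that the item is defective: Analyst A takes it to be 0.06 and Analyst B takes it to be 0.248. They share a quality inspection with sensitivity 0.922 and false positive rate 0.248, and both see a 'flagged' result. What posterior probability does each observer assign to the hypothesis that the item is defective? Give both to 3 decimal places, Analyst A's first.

The likelihood ratio for a 'flagged' result is 0.922/0.248 = 3.7177.
Analyst A: prior odds 0.06/0.94 = 0.063830; posterior odds 0.23730; posterior probability 0.192.
Analyst B: prior odds 0.248/0.752 = 0.32979; posterior odds 1.2261; posterior probability 0.551.

Analyst A: 0.192; Analyst B: 0.551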